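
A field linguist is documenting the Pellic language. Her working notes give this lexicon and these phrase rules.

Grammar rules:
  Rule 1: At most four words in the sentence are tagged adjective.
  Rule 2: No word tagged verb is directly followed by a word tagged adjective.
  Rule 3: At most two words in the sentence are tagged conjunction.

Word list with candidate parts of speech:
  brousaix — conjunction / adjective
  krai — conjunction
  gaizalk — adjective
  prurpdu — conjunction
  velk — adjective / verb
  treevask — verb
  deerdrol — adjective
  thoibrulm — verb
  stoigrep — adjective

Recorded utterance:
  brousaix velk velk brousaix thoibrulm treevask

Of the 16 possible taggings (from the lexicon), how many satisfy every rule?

8

Candidates per position — 1:brousaix {conjunction,adjective}; 2:velk {adjective,verb}; 3:velk {adjective,verb}; 4:brousaix {conjunction,adjective}; 5:thoibrulm {verb}; 6:treevask {verb}.
There are 16 candidate sequences in total.
Checking each against the rules leaves 8 sequences.
Count = 8.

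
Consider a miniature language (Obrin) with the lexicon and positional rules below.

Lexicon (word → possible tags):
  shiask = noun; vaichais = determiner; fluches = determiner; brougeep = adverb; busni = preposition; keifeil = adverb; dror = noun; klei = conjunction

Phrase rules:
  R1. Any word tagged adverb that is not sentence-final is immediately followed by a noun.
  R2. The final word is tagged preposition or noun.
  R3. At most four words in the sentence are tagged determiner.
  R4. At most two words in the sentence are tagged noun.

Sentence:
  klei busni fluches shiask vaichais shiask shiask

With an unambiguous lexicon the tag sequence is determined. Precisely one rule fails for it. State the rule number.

Fixed tagging: conjunction preposition determiner noun determiner noun noun.
Checking each rule: R1 ok, R2 ok, R3 ok, R4 fails.
Only rule 4 fails.

4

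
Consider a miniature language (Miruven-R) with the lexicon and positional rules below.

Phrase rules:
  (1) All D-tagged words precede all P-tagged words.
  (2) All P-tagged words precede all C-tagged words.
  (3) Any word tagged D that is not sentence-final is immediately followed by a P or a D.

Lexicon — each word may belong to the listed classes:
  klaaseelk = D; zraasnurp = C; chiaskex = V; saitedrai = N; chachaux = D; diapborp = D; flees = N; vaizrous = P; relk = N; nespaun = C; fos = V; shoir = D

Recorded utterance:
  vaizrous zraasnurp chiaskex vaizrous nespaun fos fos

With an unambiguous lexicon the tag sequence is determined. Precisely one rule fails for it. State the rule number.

2

Fixed tagging: P C V P C V V.
Rule check: R1 holds, R2 violated, R3 holds.
Only rule 2 fails.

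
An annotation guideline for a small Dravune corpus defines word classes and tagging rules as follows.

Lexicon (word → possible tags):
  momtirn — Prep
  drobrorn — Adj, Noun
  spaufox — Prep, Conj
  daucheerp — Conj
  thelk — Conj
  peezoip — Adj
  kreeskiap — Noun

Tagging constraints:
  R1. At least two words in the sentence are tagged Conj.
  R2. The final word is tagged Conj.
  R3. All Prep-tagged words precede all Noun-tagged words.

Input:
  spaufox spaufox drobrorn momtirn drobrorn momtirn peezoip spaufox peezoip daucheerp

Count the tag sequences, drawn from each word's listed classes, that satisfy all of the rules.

7

Candidates per position — 1:spaufox {Prep,Conj}; 2:spaufox {Prep,Conj}; 3:drobrorn {Adj,Noun}; 4:momtirn {Prep}; 5:drobrorn {Adj,Noun}; 6:momtirn {Prep}; 7:peezoip {Adj}; 8:spaufox {Prep,Conj}; 9:peezoip {Adj}; 10:daucheerp {Conj}.
There are 32 candidate sequences in total.
Checking each against the rules leaves 7 sequences.
Count = 7.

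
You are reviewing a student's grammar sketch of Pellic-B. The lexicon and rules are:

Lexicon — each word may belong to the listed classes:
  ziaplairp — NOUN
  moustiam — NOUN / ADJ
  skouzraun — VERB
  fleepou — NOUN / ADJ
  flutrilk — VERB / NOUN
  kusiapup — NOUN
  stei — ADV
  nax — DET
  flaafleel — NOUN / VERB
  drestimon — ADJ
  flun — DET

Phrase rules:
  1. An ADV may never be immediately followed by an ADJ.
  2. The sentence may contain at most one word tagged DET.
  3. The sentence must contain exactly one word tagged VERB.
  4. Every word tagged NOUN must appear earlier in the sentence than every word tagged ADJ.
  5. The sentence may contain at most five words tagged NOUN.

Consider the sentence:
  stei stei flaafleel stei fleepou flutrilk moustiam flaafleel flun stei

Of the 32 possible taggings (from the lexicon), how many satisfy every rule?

4

Candidates per position — 1:stei {ADV}; 2:stei {ADV}; 3:flaafleel {NOUN,VERB}; 4:stei {ADV}; 5:fleepou {NOUN,ADJ}; 6:flutrilk {VERB,NOUN}; 7:moustiam {NOUN,ADJ}; 8:flaafleel {NOUN,VERB}; 9:flun {DET}; 10:stei {ADV}.
There are 32 candidate sequences in total.
The sequences that satisfy every rule: ADV ADV NOUN ADV NOUN VERB NOUN NOUN DET ADV; ADV ADV NOUN ADV NOUN NOUN NOUN VERB DET ADV; ADV ADV NOUN ADV NOUN NOUN ADJ VERB DET ADV; ADV ADV VERB ADV NOUN NOUN NOUN NOUN DET ADV.
Count = 4.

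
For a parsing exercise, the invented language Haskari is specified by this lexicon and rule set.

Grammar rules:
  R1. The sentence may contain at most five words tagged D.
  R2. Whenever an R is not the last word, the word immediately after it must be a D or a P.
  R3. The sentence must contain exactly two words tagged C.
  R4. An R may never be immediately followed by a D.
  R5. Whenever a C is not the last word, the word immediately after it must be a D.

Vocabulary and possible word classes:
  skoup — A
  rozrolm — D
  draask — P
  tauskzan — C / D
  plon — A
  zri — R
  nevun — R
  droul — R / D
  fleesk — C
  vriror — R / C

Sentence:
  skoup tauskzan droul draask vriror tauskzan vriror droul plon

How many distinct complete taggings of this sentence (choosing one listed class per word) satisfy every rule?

2

Candidates per position — 1:skoup {A}; 2:tauskzan {C,D}; 3:droul {R,D}; 4:draask {P}; 5:vriror {R,C}; 6:tauskzan {C,D}; 7:vriror {R,C}; 8:droul {R,D}; 9:plon {A}.
There are 64 candidate sequences in total.
The sequences that satisfy every rule: A D R P C D C D A; A D D P C D C D A.
Count = 2.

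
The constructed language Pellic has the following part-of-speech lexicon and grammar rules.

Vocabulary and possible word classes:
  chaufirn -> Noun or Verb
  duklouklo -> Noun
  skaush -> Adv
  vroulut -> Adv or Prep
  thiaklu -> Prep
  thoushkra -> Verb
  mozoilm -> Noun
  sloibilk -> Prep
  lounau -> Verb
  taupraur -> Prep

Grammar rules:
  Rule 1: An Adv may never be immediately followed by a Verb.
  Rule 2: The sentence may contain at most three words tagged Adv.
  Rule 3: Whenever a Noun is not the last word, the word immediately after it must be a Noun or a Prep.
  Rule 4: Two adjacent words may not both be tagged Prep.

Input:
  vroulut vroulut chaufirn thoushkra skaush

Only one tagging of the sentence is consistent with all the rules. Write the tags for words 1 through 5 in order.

Adv Prep Verb Verb Adv

Candidates per position — 1:vroulut {Adv,Prep}; 2:vroulut {Adv,Prep}; 3:chaufirn {Noun,Verb}; 4:thoushkra {Verb}; 5:skaush {Adv}.
If word 3 were Noun, no tagging could satisfy rule 3; so word 3 is Verb.
If word 2 were Adv, no tagging could satisfy rule 1; so word 2 is Prep.
If word 1 were Prep, no tagging could satisfy rule 4; so word 1 is Adv.
The unique satisfying tagging is: Adv Prep Verb Verb Adv.
Rule-by-rule: rule 1 holds; rule 2 holds; rule 3 holds; rule 4 holds.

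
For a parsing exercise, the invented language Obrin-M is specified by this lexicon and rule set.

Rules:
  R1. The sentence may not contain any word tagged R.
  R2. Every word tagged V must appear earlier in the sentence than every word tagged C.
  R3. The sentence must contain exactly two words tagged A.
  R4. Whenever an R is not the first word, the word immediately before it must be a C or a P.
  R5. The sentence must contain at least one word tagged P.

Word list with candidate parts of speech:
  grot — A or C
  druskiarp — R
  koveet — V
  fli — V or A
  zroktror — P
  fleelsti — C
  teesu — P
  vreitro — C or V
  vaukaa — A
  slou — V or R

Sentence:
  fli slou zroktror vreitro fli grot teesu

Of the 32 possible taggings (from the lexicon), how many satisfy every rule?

5

Candidates per position — 1:fli {V,A}; 2:slou {V,R}; 3:zroktror {P}; 4:vreitro {C,V}; 5:fli {V,A}; 6:grot {A,C}; 7:teesu {P}.
There are 32 candidate sequences in total.
The sequences that satisfy every rule: V V P C A A P; V V P V A A P; A V P C A C P; A V P V V A P; A V P V A C P.
Count = 5.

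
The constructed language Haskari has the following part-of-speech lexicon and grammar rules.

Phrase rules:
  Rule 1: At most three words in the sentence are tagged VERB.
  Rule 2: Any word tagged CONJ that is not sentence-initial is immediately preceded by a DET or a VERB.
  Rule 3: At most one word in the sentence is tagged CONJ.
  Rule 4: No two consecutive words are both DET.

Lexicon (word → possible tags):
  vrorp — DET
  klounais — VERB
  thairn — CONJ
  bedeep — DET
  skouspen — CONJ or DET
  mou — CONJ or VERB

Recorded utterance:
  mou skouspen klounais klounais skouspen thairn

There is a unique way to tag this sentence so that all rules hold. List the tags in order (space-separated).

VERB DET VERB VERB DET CONJ

Candidates per position — 1:mou {CONJ,VERB}; 2:skouspen {CONJ,DET}; 3:klounais {VERB}; 4:klounais {VERB}; 5:skouspen {CONJ,DET}; 6:thairn {CONJ}.
At position 1, choosing CONJ makes rule 3 impossible to satisfy; hence VERB.
At position 2, choosing CONJ makes rule 3 impossible to satisfy; hence DET.
At position 5, choosing CONJ makes rule 2 impossible to satisfy; hence DET.
The only consistent sequence is: VERB DET VERB VERB DET CONJ.
Rule-by-rule: rule 1 ✓; rule 2 ✓; rule 3 ✓; rule 4 ✓.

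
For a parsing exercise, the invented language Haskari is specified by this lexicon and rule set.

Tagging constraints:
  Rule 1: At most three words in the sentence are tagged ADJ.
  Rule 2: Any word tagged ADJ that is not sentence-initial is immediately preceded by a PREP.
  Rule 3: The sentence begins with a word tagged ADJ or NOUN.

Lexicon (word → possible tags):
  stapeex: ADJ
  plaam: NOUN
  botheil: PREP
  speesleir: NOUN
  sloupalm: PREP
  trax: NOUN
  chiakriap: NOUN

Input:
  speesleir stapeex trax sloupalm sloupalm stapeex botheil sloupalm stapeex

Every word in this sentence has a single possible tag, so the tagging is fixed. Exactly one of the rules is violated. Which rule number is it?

Fixed tagging: NOUN ADJ NOUN PREP PREP ADJ PREP PREP ADJ.
Rule check: R1 ok, R2 fails, R3 ok.
Only rule 2 fails.

2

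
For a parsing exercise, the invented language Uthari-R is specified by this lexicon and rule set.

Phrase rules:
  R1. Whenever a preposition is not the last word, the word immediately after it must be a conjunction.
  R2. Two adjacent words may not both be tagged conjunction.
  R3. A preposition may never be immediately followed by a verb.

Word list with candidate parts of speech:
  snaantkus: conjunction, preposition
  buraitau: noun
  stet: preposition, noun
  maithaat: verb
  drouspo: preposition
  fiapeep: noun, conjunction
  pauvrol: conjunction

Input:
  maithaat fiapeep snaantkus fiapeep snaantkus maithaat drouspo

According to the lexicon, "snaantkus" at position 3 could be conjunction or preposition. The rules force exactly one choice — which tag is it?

Candidates per position — 1:maithaat {verb}; 2:fiapeep {noun,conjunction}; 3:snaantkus {conjunction,preposition}; 4:fiapeep {noun,conjunction}; 5:snaantkus {conjunction,preposition}; 6:maithaat {verb}; 7:drouspo {preposition}.
Position 5: preposition is ruled out by rule 1; that leaves conjunction.
Position 4: conjunction is ruled out by rule 2; that leaves noun.
Position 3: preposition is ruled out by rule 1; that leaves conjunction.
Position 2: conjunction is ruled out by rule 2; that leaves noun.
The unique satisfying tagging is: verb noun conjunction noun conjunction verb preposition.
Checking: rule 1 ok; rule 2 ok; rule 3 ok.

conjunction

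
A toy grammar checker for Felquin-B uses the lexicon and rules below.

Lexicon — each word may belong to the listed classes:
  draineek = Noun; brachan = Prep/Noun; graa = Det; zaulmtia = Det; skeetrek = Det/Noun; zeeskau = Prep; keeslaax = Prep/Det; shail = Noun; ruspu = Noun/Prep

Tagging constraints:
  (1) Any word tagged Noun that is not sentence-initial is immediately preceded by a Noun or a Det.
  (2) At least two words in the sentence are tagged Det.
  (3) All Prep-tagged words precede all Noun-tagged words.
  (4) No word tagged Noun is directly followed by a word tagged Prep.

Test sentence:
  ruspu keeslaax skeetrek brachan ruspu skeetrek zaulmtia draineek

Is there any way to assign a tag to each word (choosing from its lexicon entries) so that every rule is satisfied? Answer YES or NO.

YES

Candidates per position — 1:ruspu {Noun,Prep}; 2:keeslaax {Prep,Det}; 3:skeetrek {Det,Noun}; 4:brachan {Prep,Noun}; 5:ruspu {Noun,Prep}; 6:skeetrek {Det,Noun}; 7:zaulmtia {Det}; 8:draineek {Noun}.
One satisfying assignment: Prep Prep Det Prep Prep Det Det Noun.
Check: rule 1 satisfied; rule 2 satisfied; rule 3 satisfied; rule 4 satisfied.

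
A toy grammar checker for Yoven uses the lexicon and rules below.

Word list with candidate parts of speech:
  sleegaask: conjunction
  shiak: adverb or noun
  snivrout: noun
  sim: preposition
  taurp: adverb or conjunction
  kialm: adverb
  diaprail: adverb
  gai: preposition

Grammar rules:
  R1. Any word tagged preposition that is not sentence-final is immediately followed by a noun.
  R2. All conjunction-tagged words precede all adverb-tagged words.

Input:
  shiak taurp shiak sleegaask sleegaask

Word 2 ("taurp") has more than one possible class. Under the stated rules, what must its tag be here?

conjunction

Candidates per position — 1:shiak {adverb,noun}; 2:taurp {adverb,conjunction}; 3:shiak {adverb,noun}; 4:sleegaask {conjunction}; 5:sleegaask {conjunction}.
Position 1: adverb is ruled out by rule 2; that leaves noun.
Position 2: adverb is ruled out by rule 2; that leaves conjunction.
Position 3: adverb is ruled out by rule 2; that leaves noun.
That leaves exactly one tagging: noun conjunction noun conjunction conjunction.
Check: rule 1 holds; rule 2 holds.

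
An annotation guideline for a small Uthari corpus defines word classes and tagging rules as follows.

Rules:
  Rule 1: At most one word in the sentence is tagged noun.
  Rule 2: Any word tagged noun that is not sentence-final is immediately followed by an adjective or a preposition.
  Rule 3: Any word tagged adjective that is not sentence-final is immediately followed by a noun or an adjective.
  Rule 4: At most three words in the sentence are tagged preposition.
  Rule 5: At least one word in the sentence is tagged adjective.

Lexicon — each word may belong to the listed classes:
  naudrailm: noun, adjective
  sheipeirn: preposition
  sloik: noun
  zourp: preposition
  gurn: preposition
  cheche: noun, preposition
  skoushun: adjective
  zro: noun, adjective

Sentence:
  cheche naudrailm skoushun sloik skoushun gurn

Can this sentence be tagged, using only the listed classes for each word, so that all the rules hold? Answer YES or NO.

Candidates per position — 1:cheche {noun,preposition}; 2:naudrailm {noun,adjective}; 3:skoushun {adjective}; 4:sloik {noun}; 5:skoushun {adjective}; 6:gurn {preposition}.
Rule 3 cannot be satisfied by any choice of tags from the lexicon.
So there is no consistent tagging.

NO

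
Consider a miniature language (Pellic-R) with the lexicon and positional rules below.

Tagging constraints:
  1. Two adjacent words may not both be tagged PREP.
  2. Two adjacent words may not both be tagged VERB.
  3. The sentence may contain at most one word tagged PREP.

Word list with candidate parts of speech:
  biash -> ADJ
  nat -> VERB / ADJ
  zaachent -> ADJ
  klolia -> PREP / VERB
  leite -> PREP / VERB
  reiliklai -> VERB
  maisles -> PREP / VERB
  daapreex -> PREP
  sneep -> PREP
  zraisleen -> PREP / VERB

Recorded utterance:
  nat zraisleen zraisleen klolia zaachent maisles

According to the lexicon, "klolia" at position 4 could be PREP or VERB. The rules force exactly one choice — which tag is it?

Candidates per position — 1:nat {VERB,ADJ}; 2:zraisleen {PREP,VERB}; 3:zraisleen {PREP,VERB}; 4:klolia {PREP,VERB}; 5:zaachent {ADJ}; 6:maisles {PREP,VERB}.
Position 4: the remaining choice is settled jointly with positions 1, 2, 3, 6 — only VERB at position 4 is part of a tagging that satisfies every rule.
That leaves exactly one tagging: ADJ VERB PREP VERB ADJ VERB.
Check: rule 1 ✓; rule 2 ✓; rule 3 ✓.

VERB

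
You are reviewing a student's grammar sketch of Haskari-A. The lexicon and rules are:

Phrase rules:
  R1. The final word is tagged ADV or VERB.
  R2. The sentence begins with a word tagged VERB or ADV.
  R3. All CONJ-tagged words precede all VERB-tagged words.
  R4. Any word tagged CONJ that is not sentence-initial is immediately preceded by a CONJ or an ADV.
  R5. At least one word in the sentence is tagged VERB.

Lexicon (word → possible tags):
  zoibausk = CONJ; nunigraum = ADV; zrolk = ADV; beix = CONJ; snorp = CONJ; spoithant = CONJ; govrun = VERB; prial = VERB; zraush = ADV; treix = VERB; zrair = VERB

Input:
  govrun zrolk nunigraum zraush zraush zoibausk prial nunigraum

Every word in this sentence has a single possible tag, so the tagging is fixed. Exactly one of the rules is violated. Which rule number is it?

Fixed tagging: VERB ADV ADV ADV ADV CONJ VERB ADV.
Applying the rules: R1 pass, R2 pass, R3 fail, R4 pass, R5 pass.
Only rule 3 fails.

3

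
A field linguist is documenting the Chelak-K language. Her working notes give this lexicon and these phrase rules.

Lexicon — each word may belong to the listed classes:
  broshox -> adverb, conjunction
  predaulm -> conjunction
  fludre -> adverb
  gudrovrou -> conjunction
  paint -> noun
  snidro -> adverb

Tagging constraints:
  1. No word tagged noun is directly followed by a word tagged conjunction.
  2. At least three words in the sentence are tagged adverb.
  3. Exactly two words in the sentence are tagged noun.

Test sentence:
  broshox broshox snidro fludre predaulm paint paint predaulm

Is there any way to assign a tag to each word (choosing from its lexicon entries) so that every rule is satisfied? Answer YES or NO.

NO

Candidates per position — 1:broshox {adverb,conjunction}; 2:broshox {adverb,conjunction}; 3:snidro {adverb}; 4:fludre {adverb}; 5:predaulm {conjunction}; 6:paint {noun}; 7:paint {noun}; 8:predaulm {conjunction}.
Rule 1 cannot be satisfied by any choice of tags from the lexicon.
So there is no consistent tagging.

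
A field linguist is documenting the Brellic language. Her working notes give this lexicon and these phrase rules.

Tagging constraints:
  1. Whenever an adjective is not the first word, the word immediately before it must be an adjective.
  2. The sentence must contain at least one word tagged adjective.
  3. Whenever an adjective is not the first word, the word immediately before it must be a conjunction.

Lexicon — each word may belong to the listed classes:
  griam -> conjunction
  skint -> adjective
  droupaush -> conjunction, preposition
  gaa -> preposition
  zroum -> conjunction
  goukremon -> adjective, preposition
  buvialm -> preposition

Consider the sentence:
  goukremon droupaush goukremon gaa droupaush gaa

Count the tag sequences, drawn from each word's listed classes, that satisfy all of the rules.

Candidates per position — 1:goukremon {adjective,preposition}; 2:droupaush {conjunction,preposition}; 3:goukremon {adjective,preposition}; 4:gaa {preposition}; 5:droupaush {conjunction,preposition}; 6:gaa {preposition}.
There are 16 candidate sequences in total.
The sequences that satisfy every rule: adjective conjunction preposition preposition conjunction preposition; adjective conjunction preposition preposition preposition preposition; adjective preposition preposition preposition conjunction preposition; adjective preposition preposition preposition preposition preposition.
Count = 4.

4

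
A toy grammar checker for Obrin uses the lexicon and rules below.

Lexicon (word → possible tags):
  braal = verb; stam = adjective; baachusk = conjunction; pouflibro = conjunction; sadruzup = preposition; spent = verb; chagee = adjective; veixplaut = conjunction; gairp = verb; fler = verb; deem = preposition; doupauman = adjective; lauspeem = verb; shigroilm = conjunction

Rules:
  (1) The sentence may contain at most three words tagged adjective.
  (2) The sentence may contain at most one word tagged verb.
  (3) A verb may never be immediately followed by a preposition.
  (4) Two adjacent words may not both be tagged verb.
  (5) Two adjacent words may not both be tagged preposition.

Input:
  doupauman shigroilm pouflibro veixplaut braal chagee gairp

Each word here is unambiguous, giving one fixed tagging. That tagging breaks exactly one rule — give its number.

Fixed tagging: adjective conjunction conjunction conjunction verb adjective verb.
Applying the rules: R1 ok, R2 fails, R3 ok, R4 ok, R5 ok.
Only rule 2 fails.

2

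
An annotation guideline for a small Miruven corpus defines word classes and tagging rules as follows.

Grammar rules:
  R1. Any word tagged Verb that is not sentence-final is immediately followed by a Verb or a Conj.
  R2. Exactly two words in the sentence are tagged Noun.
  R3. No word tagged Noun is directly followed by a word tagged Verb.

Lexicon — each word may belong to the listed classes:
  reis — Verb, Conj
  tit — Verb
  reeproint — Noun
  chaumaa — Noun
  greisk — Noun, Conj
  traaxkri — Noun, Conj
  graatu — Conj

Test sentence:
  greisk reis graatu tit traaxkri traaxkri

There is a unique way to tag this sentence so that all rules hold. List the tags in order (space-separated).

Candidates per position — 1:greisk {Noun,Conj}; 2:reis {Verb,Conj}; 3:graatu {Conj}; 4:tit {Verb}; 5:traaxkri {Noun,Conj}; 6:traaxkri {Noun,Conj}.
Word 5 cannot be Noun — rule 1 would then fail for every completion. It is Conj.
Word 6 cannot be Conj — rule 2 would then fail for every completion. It is Noun.
Word 1 cannot be Conj — rule 2 would then fail for every completion. It is Noun.
Word 2 cannot be Verb — rule 3 would then fail for every completion. It is Conj.
So the tagging must be: Noun Conj Conj Verb Conj Noun.
Checking: rule 1 ✓; rule 2 ✓; rule 3 ✓.

Noun Conj Conj Verb Conj Noun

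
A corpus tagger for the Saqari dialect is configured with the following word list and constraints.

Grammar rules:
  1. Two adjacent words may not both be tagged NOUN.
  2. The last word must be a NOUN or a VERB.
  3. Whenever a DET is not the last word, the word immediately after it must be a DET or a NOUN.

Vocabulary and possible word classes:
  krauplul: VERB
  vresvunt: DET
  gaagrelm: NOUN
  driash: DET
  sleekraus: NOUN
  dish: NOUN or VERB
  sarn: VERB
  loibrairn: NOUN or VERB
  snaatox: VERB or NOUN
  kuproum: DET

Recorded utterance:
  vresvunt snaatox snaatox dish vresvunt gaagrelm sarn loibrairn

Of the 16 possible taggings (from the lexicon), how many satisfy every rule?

4

Candidates per position — 1:vresvunt {DET}; 2:snaatox {VERB,NOUN}; 3:snaatox {VERB,NOUN}; 4:dish {NOUN,VERB}; 5:vresvunt {DET}; 6:gaagrelm {NOUN}; 7:sarn {VERB}; 8:loibrairn {NOUN,VERB}.
There are 16 candidate sequences in total.
The sequences that satisfy every rule: DET NOUN VERB NOUN DET NOUN VERB NOUN; DET NOUN VERB NOUN DET NOUN VERB VERB; DET NOUN VERB VERB DET NOUN VERB NOUN; DET NOUN VERB VERB DET NOUN VERB VERB.
Count = 4.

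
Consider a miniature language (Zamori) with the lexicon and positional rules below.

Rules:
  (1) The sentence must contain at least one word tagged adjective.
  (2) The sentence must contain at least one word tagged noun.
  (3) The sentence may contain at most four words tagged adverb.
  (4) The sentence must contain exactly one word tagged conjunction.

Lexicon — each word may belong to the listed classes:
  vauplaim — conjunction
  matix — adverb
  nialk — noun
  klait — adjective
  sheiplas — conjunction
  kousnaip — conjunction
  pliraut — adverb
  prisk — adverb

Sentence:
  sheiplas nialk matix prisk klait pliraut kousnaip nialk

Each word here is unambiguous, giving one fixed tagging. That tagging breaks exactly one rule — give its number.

Fixed tagging: conjunction noun adverb adverb adjective adverb conjunction noun.
Rule check: R1 ok, R2 ok, R3 ok, R4 fails.
Only rule 4 fails.

4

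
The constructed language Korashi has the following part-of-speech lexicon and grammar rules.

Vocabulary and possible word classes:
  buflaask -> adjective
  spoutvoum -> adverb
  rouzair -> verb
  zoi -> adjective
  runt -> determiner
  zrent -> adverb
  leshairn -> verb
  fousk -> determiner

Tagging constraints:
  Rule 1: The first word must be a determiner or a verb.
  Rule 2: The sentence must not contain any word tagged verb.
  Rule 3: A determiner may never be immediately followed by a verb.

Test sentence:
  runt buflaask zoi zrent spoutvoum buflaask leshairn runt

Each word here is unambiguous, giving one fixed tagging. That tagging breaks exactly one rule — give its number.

Fixed tagging: determiner adjective adjective adverb adverb adjective verb determiner.
Rule check: R1 holds, R2 violated, R3 holds.
Only rule 2 fails.

2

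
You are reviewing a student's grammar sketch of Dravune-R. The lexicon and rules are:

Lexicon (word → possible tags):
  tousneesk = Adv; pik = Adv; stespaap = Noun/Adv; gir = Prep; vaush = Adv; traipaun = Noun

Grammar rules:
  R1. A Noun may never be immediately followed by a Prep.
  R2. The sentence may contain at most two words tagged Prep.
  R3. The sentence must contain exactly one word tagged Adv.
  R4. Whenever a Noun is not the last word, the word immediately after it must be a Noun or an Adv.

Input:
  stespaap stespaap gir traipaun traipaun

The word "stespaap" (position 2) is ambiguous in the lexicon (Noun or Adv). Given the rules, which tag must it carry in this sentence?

Adv

Candidates per position — 1:stespaap {Noun,Adv}; 2:stespaap {Noun,Adv}; 3:gir {Prep}; 4:traipaun {Noun}; 5:traipaun {Noun}.
Position 2: tagging it Noun would leave rule 1 unsatisfiable, so it must be Adv.
Position 1: tagging it Adv would leave rule 3 unsatisfiable, so it must be Noun.
The only consistent sequence is: Noun Adv Prep Noun Noun.
Rule-by-rule: rule 1 satisfied; rule 2 satisfied; rule 3 satisfied; rule 4 satisfied.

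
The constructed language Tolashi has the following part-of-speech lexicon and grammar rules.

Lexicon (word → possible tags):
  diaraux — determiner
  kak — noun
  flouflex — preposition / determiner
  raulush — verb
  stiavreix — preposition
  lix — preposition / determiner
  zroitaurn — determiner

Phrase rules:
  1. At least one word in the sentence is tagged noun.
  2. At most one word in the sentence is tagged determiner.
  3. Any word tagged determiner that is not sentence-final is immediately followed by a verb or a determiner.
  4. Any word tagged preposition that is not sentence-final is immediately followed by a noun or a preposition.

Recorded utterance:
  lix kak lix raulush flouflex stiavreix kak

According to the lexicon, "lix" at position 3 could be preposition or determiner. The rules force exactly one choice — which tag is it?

determiner

Candidates per position — 1:lix {preposition,determiner}; 2:kak {noun}; 3:lix {preposition,determiner}; 4:raulush {verb}; 5:flouflex {preposition,determiner}; 6:stiavreix {preposition}; 7:kak {noun}.
Word 1 cannot be determiner — rule 3 would then fail for every completion. It is preposition.
Word 3 cannot be preposition — rule 4 would then fail for every completion. It is determiner.
Word 5 cannot be determiner — rule 2 would then fail for every completion. It is preposition.
The unique satisfying tagging is: preposition noun determiner verb preposition preposition noun.
Rule-by-rule: rule 1 ok; rule 2 ok; rule 3 ok; rule 4 ok.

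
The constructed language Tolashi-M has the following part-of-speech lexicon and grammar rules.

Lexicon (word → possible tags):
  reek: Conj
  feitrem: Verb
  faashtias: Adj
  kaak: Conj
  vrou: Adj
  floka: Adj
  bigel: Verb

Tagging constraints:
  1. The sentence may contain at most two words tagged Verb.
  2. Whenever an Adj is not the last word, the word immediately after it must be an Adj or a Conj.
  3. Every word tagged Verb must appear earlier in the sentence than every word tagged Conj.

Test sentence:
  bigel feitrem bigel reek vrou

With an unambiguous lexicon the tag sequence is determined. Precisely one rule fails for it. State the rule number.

Fixed tagging: Verb Verb Verb Conj Adj.
Applying the rules: R1 fails, R2 ok, R3 ok.
Only rule 1 fails.

1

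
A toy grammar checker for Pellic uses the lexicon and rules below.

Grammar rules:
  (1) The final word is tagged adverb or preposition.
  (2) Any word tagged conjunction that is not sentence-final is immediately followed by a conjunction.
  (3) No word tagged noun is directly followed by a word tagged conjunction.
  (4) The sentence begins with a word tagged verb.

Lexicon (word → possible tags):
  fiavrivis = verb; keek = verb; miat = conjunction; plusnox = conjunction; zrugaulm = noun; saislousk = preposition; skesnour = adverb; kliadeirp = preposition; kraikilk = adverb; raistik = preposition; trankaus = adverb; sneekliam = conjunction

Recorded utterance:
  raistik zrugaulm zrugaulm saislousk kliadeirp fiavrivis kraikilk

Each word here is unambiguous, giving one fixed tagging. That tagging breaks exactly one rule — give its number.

4

Fixed tagging: preposition noun noun preposition preposition verb adverb.
Rule check: R1 ✓, R2 ✓, R3 ✓, R4 ✗.
Only rule 4 fails.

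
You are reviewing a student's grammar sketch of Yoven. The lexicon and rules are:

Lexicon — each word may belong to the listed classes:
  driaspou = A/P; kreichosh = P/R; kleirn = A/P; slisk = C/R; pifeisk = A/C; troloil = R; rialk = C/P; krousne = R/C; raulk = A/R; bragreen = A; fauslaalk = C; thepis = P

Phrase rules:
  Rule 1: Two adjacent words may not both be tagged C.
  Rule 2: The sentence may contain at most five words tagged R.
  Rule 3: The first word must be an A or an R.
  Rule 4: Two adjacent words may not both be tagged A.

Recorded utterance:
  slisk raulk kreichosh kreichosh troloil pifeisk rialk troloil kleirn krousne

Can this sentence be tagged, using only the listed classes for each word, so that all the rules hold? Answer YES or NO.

Candidates per position — 1:slisk {C,R}; 2:raulk {A,R}; 3:kreichosh {P,R}; 4:kreichosh {P,R}; 5:troloil {R}; 6:pifeisk {A,C}; 7:rialk {C,P}; 8:troloil {R}; 9:kleirn {A,P}; 10:krousne {R,C}.
One satisfying assignment: R A P P R A P R P R.
Verifying each rule — rule 1 holds; rule 2 holds; rule 3 holds; rule 4 holds.

YES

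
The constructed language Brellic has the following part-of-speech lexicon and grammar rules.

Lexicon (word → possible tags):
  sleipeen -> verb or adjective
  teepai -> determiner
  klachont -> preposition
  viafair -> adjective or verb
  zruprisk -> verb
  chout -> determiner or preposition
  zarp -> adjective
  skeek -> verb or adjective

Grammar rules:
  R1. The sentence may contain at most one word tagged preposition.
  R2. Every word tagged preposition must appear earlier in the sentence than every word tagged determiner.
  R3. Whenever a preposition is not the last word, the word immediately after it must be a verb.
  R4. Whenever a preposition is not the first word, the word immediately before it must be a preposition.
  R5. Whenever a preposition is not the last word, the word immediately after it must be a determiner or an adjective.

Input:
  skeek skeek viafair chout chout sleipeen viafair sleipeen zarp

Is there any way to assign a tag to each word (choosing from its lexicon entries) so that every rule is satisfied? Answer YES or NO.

Candidates per position — 1:skeek {verb,adjective}; 2:skeek {verb,adjective}; 3:viafair {adjective,verb}; 4:chout {determiner,preposition}; 5:chout {determiner,preposition}; 6:sleipeen {verb,adjective}; 7:viafair {adjective,verb}; 8:sleipeen {verb,adjective}; 9:zarp {adjective}.
One satisfying assignment: verb adjective verb determiner determiner verb adjective adjective adjective.
Rule-by-rule: rule 1 holds; rule 2 holds; rule 3 holds; rule 4 holds; rule 5 holds.

YES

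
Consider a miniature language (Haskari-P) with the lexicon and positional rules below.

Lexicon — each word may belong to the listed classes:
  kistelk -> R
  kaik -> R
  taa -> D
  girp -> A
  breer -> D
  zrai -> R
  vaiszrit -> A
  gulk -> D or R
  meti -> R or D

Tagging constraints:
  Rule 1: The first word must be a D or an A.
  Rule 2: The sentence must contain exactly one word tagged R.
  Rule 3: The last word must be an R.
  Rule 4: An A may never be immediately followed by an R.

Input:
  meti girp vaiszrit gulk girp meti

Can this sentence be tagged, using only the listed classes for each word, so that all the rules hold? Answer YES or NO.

Candidates per position — 1:meti {R,D}; 2:girp {A}; 3:vaiszrit {A}; 4:gulk {D,R}; 5:girp {A}; 6:meti {R,D}.
Every candidate sequence violates at least one rule; no consistent tagging exists.

NO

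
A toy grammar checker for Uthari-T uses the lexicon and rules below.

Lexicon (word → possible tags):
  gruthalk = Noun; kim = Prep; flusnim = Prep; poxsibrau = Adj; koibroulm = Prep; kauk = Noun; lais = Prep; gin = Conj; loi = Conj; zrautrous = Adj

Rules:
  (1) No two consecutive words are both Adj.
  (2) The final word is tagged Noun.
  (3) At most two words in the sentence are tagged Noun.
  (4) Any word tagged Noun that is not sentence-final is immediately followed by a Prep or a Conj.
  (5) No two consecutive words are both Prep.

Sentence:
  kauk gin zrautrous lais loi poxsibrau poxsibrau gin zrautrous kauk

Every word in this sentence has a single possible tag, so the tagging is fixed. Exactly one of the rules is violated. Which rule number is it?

Fixed tagging: Noun Conj Adj Prep Conj Adj Adj Conj Adj Noun.
Applying the rules: R1 fail, R2 pass, R3 pass, R4 pass, R5 pass.
Only rule 1 fails.

1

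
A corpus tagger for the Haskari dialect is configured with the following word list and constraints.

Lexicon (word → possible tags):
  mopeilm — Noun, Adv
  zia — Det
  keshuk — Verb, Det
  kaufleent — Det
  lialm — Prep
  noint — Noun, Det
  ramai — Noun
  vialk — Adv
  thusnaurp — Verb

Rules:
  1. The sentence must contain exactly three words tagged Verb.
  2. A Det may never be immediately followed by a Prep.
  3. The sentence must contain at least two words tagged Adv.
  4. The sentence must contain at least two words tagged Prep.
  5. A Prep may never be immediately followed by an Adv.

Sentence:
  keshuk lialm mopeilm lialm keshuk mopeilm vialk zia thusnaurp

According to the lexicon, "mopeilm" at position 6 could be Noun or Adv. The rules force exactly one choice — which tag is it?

Adv

Candidates per position — 1:keshuk {Verb,Det}; 2:lialm {Prep}; 3:mopeilm {Noun,Adv}; 4:lialm {Prep}; 5:keshuk {Verb,Det}; 6:mopeilm {Noun,Adv}; 7:vialk {Adv}; 8:zia {Det}; 9:thusnaurp {Verb}.
Word 1 cannot be Det — rule 1 would then fail for every completion. It is Verb.
Word 3 cannot be Adv — rule 5 would then fail for every completion. It is Noun.
Word 5 cannot be Det — rule 1 would then fail for every completion. It is Verb.
Word 6 cannot be Noun — rule 3 would then fail for every completion. It is Adv.
The unique satisfying tagging is: Verb Prep Noun Prep Verb Adv Adv Det Verb.
Rule-by-rule: rule 1 holds; rule 2 holds; rule 3 holds; rule 4 holds; rule 5 holds.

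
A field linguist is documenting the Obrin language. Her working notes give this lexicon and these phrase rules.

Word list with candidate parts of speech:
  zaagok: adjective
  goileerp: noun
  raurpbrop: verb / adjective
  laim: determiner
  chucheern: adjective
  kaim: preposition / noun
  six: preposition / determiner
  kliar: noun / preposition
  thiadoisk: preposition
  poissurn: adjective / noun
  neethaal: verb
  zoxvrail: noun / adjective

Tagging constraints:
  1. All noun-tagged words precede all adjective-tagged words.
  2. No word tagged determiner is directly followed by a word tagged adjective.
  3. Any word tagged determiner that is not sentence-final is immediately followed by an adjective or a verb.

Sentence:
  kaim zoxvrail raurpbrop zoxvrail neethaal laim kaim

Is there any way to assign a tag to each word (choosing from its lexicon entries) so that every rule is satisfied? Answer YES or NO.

NO

Candidates per position — 1:kaim {preposition,noun}; 2:zoxvrail {noun,adjective}; 3:raurpbrop {verb,adjective}; 4:zoxvrail {noun,adjective}; 5:neethaal {verb}; 6:laim {determiner}; 7:kaim {preposition,noun}.
Rule 3 cannot be satisfied by any choice of tags from the lexicon.
So there is no consistent tagging.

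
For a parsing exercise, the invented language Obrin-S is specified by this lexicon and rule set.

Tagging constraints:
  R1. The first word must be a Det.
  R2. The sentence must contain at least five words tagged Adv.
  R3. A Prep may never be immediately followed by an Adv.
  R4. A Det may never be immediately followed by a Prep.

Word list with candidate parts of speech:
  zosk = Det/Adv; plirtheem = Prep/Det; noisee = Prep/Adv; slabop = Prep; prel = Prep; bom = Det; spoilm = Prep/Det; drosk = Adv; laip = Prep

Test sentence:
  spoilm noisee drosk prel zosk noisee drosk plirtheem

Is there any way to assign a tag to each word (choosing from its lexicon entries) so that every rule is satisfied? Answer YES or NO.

NO

Candidates per position — 1:spoilm {Prep,Det}; 2:noisee {Prep,Adv}; 3:drosk {Adv}; 4:prel {Prep}; 5:zosk {Det,Adv}; 6:noisee {Prep,Adv}; 7:drosk {Adv}; 8:plirtheem {Prep,Det}.
Every candidate sequence violates at least one rule; no consistent tagging exists.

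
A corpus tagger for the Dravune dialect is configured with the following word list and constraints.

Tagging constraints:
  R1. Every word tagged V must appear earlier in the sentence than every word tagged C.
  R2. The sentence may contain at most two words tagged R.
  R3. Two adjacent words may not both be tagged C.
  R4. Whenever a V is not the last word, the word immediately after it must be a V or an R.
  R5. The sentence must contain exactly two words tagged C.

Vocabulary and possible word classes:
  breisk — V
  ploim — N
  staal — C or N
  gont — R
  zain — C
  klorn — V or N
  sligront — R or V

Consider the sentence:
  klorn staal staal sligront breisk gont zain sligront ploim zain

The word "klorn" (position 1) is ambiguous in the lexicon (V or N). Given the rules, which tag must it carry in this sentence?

N

Candidates per position — 1:klorn {V,N}; 2:staal {C,N}; 3:staal {C,N}; 4:sligront {R,V}; 5:breisk {V}; 6:gont {R}; 7:zain {C}; 8:sligront {R,V}; 9:ploim {N}; 10:zain {C}.
If word 1 were V, no tagging could satisfy rule 4; so word 1 is N.
If word 2 were C, no tagging could satisfy rule 1; so word 2 is N.
If word 3 were C, no tagging could satisfy rule 1; so word 3 is N.
If word 8 were V, no tagging could satisfy rule 1; so word 8 is R.
If word 4 were R, no tagging could satisfy rule 2; so word 4 is V.
That leaves exactly one tagging: N N N V V R C R N C.
Rule-by-rule: rule 1 ok; rule 2 ok; rule 3 ok; rule 4 ok; rule 5 ok.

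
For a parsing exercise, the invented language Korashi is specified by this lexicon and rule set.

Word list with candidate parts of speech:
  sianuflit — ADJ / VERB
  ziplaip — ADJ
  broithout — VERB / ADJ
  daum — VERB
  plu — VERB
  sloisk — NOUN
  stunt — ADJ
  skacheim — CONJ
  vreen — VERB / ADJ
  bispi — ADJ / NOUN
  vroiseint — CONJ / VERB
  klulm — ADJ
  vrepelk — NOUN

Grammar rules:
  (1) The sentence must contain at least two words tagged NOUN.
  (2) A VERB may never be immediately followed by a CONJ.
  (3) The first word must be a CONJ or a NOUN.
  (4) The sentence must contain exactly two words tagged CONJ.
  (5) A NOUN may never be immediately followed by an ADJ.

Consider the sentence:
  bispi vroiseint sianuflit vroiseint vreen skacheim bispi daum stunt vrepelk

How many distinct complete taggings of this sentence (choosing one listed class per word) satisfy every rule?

6

Candidates per position — 1:bispi {ADJ,NOUN}; 2:vroiseint {CONJ,VERB}; 3:sianuflit {ADJ,VERB}; 4:vroiseint {CONJ,VERB}; 5:vreen {VERB,ADJ}; 6:skacheim {CONJ}; 7:bispi {ADJ,NOUN}; 8:daum {VERB}; 9:stunt {ADJ}; 10:vrepelk {NOUN}.
There are 64 candidate sequences in total.
Checking each against the rules leaves 6 sequences.
Count = 6.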